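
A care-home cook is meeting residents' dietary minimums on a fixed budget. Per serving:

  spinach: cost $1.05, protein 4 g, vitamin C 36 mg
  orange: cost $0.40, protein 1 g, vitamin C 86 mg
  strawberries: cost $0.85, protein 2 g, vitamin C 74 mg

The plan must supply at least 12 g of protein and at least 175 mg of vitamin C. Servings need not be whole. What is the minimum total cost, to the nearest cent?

$3.27

Two binding constraints pin down two serving amounts, so the optimal mix uses at most two foods. The candidates are each food alone (scaled to the tighter of protein/vitamin C) and each pair with both constraints tight.
spinach only: max(12/4, 175/36) = 4.861 servings → $5.10.
orange only: max(12/1, 175/86) = 12 servings → $4.80.
strawberries only: max(12/2, 175/74) = 6 servings → $5.10.
spinach + orange with both tight: 2.782 servings and 0.8701 servings → $3.27.
spinach + strawberries with both tight: 2.402 servings and 1.196 servings → $3.54.
orange + strawberries: intersection lies outside the first quadrant.
Cheapest feasible corner: $3.27.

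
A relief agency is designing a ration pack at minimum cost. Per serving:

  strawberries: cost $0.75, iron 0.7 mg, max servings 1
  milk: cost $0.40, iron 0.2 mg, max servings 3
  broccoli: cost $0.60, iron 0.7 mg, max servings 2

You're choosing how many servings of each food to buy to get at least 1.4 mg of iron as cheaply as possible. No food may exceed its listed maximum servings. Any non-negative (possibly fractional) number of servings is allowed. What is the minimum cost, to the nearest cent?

Cost per mg of iron: broccoli $0.8571, strawberries $1.0714, milk $2.0000.
Take 2 servings of broccoli: +1.4 mg iron for $1.20 (total $1.20, still need 0.0 mg).
Greedy by cheapest-per-mg is optimal for a single linear constraint, so the minimum cost is $1.20.

$1.20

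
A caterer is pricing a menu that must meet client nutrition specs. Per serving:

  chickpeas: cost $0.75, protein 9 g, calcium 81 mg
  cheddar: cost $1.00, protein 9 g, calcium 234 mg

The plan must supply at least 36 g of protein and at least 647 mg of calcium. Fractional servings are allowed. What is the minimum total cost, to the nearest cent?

With two linear requirements the optimum uses one or two foods; enumerate the corners.
chickpeas only: max(36/9, 647/81) = 7.988 servings → $5.99.
cheddar only: max(36/9, 647/234) = 4 servings → $4.00.
chickpeas + cheddar with both tight: 1.889 servings and 2.111 servings → $3.53.
So the least-cost plan costs $3.53.

$3.53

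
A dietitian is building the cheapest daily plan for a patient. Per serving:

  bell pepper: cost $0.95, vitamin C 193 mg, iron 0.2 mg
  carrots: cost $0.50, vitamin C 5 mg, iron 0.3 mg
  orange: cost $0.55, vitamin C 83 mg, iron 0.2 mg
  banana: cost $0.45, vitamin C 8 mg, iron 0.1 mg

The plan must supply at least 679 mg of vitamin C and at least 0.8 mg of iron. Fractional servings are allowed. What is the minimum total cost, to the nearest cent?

This is a tiny linear program; its minimum lies at a vertex of the feasible set. List the vertices and price them.
bell pepper only: max(679/193, 0.8/0.2) = 4 servings → $3.80.
carrots only: max(679/5, 0.8/0.3) = 135.8 servings → $67.90.
orange only: max(679/83, 0.8/0.2) = 8.181 servings → $4.50.
banana only: max(679/8, 0.8/0.1) = 84.88 servings → $38.19.
bell pepper + carrots with both tight: 3.51 servings and 0.3269 servings → $3.50.
bell pepper + orange with both tight: 3.155 servings and 0.8455 servings → $3.46.
bell pepper + banana with both tight: 3.475 servings and 1.051 servings → $3.77.
carrots + orange: intersection lies outside the first quadrant.
carrots + banana with both targets exact would need a negative amount; discard.
orange + banana: intersection lies outside the first quadrant.
So the least-cost plan costs $3.46.

$3.46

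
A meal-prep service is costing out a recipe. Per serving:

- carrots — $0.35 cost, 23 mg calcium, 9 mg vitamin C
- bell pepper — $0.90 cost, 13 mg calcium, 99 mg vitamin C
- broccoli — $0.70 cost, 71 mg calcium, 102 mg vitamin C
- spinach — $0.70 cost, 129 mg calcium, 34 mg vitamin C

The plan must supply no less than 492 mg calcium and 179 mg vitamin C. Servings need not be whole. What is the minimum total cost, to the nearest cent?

Compare the cost at each extreme point of the feasible region.
carrots only: max(492/23, 179/9) = 21.39 servings → $7.49.
bell pepper only: max(492/13, 179/99) = 37.85 servings → $34.06.
broccoli only: max(492/71, 179/102) = 6.93 servings → $4.85.
spinach only: max(492/129, 179/34) = 5.265 servings → $3.69.
carrots + bell pepper with both targets exact would need a negative amount; discard.
carrots + broccoli: the both-tight solution has a negative serving — not a feasible corner.
carrots + spinach with both tight: 16.79 servings and 0.8206 servings → $6.45.
bell pepper + broccoli with both targets exact would need a negative amount; discard.
bell pepper + spinach with both tight: 0.5161 servings and 3.762 servings → $3.10.
broccoli + spinach with both tight: 0.5922 servings and 3.488 servings → $2.86.
The minimum over all feasible corners is $2.86.

$2.86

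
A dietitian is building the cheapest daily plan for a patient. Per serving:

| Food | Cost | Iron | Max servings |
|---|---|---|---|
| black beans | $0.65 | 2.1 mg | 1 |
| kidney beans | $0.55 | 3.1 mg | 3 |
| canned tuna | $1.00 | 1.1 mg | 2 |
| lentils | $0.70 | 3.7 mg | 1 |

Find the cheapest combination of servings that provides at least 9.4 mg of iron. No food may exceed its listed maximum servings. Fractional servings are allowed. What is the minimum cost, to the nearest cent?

Cost per mg of iron: kidney beans $0.1774, lentils $0.1892, black beans $0.3095, canned tuna $0.9091.
Take 3 servings of kidney beans: +9.3 mg iron for $1.65 (total $1.65, still need 0.1 mg).
Take 0.02703 servings of lentils: +0.1 mg iron for $0.02 (total $1.67, still need 0.0 mg).
Greedy by cheapest-per-mg is optimal for a single linear constraint, so the minimum cost is $1.67.

$1.67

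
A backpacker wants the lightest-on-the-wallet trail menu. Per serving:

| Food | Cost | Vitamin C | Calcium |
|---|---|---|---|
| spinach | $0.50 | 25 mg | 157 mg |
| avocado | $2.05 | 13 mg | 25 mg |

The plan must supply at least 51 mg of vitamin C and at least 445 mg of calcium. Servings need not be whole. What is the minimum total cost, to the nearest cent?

$1.42

This is a tiny linear program; its minimum lies at a vertex of the feasible set. List the vertices and price them.
spinach only: max(51/25, 445/157) = 2.834 servings → $1.42.
avocado only: max(51/13, 445/25) = 17.8 servings → $36.49.
spinach + avocado with both targets exact would need a negative amount; discard.
The minimum over all feasible corners is $1.42.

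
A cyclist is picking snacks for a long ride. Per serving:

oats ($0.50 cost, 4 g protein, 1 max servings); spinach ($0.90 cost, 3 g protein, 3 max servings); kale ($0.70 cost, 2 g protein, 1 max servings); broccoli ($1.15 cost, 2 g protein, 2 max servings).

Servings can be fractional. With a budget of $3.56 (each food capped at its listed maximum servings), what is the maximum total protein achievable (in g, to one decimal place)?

Protein per dollar: oats 8, spinach 3.333, kale 2.857, broccoli 1.739.
Take 1 serving of oats: spends $0.50, +4.0 g protein (running total 4.0 g).
Take 3 servings of spinach: spends $2.70, +9.0 g protein (running total 13.0 g).
Take 0.5143 servings of kale: spends $0.36, +1.0 g protein (running total 14.0 g).
Greedy by best ratio exhausts the cost allowance optimally: 14.0 g.

14.0 g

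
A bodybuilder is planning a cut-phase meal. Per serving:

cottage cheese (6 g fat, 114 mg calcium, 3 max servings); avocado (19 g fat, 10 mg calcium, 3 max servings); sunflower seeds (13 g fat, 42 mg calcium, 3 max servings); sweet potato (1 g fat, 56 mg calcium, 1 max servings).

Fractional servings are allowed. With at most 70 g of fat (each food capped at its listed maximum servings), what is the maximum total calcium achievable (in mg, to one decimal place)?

Calcium per g fat: sweet potato 56, cottage cheese 19, sunflower seeds 3.231, avocado 0.5263.
Take 1 serving of sweet potato: uses 1 g fat, +56.0 mg calcium (running total 56.0 mg).
Take 3 servings of cottage cheese: uses 18 g fat, +342.0 mg calcium (running total 398.0 mg).
Take 3 servings of sunflower seeds: uses 39 g fat, +126.0 mg calcium (running total 524.0 mg).
Take 0.6316 servings of avocado: uses 12 g fat, +6.3 mg calcium (running total 530.3 mg).
Greedy by best ratio exhausts the fat allowance optimally: 530.3 mg.

530.3 mg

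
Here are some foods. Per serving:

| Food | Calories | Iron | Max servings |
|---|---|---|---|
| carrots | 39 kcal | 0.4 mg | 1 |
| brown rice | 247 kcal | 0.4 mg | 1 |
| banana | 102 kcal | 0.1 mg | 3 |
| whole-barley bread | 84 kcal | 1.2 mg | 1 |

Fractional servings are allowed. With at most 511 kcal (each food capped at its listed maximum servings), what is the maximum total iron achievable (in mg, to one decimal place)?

2.1 mg

Iron per kcal: whole-barley bread 0.01429, carrots 0.01026, brown rice 0.001619, banana 0.0009804.
Take 1 serving of whole-barley bread: uses 84 kcal, +1.2 mg iron (running total 1.2 mg).
Take 1 serving of carrots: uses 39 kcal, +0.4 mg iron (running total 1.6 mg).
Take 1 serving of brown rice: uses 247 kcal, +0.4 mg iron (running total 2.0 mg).
Take 1.382 servings of banana: uses 141 kcal, +0.1 mg iron (running total 2.1 mg).
Greedy by best ratio exhausts the calories allowance optimally: 2.1 mg.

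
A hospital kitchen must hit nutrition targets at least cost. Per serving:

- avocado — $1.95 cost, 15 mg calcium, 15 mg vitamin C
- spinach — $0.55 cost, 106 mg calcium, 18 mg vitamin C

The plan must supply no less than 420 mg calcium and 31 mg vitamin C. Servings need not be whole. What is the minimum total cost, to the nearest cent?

avocado only: max(420/15, 31/15) = 28 servings → $54.60.
spinach only: max(420/106, 31/18) = 3.962 servings → $2.18.
avocado + spinach: the both-tight solution has a negative serving — not a feasible corner.
Cheapest feasible corner: $2.18.

$2.18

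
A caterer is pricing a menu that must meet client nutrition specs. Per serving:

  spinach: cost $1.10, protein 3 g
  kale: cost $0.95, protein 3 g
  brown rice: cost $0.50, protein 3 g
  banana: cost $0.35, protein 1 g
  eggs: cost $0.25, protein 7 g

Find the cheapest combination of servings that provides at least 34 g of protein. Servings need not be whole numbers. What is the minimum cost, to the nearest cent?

Cost per g of protein: eggs $0.0357, brown rice $0.1667, kale $0.3167, banana $0.3500, spinach $0.3667.
With no serving limits, use only eggs: 34 g / 7 g = 4.857 servings × $0.25 = $1.21.

$1.21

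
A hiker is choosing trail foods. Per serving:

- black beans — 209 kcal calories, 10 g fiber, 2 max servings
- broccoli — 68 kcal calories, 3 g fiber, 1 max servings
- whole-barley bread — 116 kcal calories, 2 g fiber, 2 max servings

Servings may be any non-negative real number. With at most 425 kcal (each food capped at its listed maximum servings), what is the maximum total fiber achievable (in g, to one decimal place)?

20.3 g

Fiber per kcal: black beans 0.04785, broccoli 0.04412, whole-barley bread 0.01724.
Take 2 servings of black beans: uses 418 kcal, +20.0 g fiber (running total 20.0 g).
Take 0.1029 servings of broccoli: uses 7 kcal, +0.3 g fiber (running total 20.3 g).
Greedy by best ratio exhausts the calories allowance optimally: 20.3 g.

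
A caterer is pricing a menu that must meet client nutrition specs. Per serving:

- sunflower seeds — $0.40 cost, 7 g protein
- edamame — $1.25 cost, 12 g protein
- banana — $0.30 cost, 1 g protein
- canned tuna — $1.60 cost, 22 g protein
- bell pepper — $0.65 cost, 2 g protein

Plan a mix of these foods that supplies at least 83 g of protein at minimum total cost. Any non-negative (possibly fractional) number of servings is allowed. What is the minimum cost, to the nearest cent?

Cost per g of protein: sunflower seeds $0.0571, canned tuna $0.0727, edamame $0.1042, banana $0.3000, bell pepper $0.3250.
With no serving limits, use only sunflower seeds: 83 g / 7 g = 11.86 servings × $0.40 = $4.74.

$4.74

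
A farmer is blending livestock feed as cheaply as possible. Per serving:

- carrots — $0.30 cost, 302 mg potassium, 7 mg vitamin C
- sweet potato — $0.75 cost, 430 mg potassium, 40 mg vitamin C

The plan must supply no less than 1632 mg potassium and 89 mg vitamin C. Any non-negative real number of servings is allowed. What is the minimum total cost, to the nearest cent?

$2.17

carrots only: max(1632/302, 89/7) = 12.71 servings → $3.81.
sweet potato only: max(1632/430, 89/40) = 3.795 servings → $2.85.
carrots + sweet potato with both tight: 2.978 servings and 1.704 servings → $2.17.
So the least-cost plan costs $2.17.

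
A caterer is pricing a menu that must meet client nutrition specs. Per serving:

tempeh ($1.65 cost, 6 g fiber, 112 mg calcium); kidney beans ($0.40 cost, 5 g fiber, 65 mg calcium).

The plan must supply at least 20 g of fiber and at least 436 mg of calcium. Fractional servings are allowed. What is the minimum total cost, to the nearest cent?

A basic optimal solution has at most two foods positive. Try each food alone and each pair with both targets met exactly.
tempeh only: max(20/6, 436/112) = 3.893 servings → $6.42.
kidney beans only: max(20/5, 436/65) = 6.708 servings → $2.68.
tempeh + kidney beans with both targets exact would need a negative amount; discard.
Cheapest feasible corner: $2.68.

$2.68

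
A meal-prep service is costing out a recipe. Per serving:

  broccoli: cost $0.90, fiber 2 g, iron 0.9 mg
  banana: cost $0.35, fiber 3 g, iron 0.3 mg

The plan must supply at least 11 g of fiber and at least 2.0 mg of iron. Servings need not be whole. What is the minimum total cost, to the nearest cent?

$2.14

Compare the cost at each extreme point of the feasible region.
broccoli only: max(11/2, 2.0/0.9) = 5.5 servings → $4.95.
banana only: max(11/3, 2.0/0.3) = 6.667 servings → $2.33.
broccoli + banana with both tight: 1.286 servings and 2.81 servings → $2.14.
The minimum over all feasible corners is $2.14.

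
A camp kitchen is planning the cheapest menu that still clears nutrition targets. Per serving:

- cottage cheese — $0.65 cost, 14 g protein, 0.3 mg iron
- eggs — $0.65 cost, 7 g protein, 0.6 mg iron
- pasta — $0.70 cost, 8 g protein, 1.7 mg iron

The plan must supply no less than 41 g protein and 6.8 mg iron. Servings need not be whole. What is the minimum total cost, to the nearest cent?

A basic optimal solution has at most two foods positive. Try each food alone and each pair with both targets met exactly.
cottage cheese only: max(41/14, 6.8/0.3) = 22.67 servings → $14.73.
eggs only: max(41/7, 6.8/0.6) = 11.33 servings → $7.37.
pasta only: max(41/8, 6.8/1.7) = 5.125 servings → $3.59.
cottage cheese + eggs: intersection lies outside the first quadrant.
cottage cheese + pasta with both tight: 0.715 servings and 3.874 servings → $3.18.
eggs + pasta with both tight: 2.155 servings and 3.239 servings → $3.67.
The minimum over all feasible corners is $3.18.

$3.18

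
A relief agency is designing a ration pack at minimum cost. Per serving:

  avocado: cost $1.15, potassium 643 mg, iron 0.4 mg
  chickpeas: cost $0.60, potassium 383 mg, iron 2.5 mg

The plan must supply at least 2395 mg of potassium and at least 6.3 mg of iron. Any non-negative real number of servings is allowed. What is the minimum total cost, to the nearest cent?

$3.75

A basic optimal solution has at most two foods positive. Try each food alone and each pair with both targets met exactly.
avocado only: max(2395/643, 6.3/0.4) = 15.75 servings → $18.11.
chickpeas only: max(2395/383, 6.3/2.5) = 6.253 servings → $3.75.
avocado + chickpeas with both tight: 2.458 servings and 2.127 servings → $4.10.
Cheapest feasible corner: $3.75.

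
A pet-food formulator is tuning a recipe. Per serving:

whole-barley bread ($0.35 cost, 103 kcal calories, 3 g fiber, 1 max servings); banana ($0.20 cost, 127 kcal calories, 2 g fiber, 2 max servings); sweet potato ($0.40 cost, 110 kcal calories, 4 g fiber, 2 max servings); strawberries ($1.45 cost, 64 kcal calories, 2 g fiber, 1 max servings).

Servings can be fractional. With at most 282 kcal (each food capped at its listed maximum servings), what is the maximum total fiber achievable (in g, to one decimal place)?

Fiber per kcal: sweet potato 0.03636, strawberries 0.03125, whole-barley bread 0.02913, banana 0.01575.
Take 2 servings of sweet potato: uses 220 kcal, +8.0 g fiber (running total 8.0 g).
Take 0.9688 servings of strawberries: uses 62 kcal, +1.9 g fiber (running total 9.9 g).
Greedy by best ratio exhausts the calories allowance optimally: 9.9 g.

9.9 g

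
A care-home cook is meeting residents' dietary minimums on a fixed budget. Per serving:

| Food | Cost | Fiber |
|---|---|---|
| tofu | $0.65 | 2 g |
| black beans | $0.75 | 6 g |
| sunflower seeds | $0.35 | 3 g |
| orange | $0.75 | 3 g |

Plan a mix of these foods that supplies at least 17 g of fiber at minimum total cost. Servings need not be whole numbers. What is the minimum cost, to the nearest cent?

Cost per g of fiber: sunflower seeds $0.1167, black beans $0.1250, orange $0.2500, tofu $0.3250.
With no serving limits, use only sunflower seeds: 17 g / 3 g = 5.667 servings × $0.35 = $1.98.

$1.98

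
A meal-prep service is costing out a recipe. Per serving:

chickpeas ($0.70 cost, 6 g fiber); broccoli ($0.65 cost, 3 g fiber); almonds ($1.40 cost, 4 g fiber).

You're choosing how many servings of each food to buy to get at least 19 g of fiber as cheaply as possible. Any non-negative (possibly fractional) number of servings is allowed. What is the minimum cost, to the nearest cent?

Cost per g of fiber: chickpeas $0.1167, broccoli $0.2167, almonds $0.3500.
With no serving limits, use only chickpeas: 19 g / 6 g = 3.167 servings × $0.70 = $2.22.

$2.22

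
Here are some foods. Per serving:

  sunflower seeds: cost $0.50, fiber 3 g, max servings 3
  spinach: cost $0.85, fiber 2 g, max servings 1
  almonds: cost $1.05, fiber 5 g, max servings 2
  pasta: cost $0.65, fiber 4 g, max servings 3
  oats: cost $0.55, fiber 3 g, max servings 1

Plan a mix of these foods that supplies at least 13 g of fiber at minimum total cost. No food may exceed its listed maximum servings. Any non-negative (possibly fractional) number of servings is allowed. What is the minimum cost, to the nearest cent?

Cost per g of fiber: pasta $0.1625, sunflower seeds $0.1667, oats $0.1833, almonds $0.2100, spinach $0.4250.
Take 3 servings of pasta: +12.0 g fiber for $1.95 (total $1.95, still need 1.0 g).
Take 0.3333 servings of sunflower seeds: +1.0 g fiber for $0.17 (total $2.12, still need 0.0 g).
Greedy by cheapest-per-g is optimal for a single linear constraint, so the minimum cost is $2.12.

$2.12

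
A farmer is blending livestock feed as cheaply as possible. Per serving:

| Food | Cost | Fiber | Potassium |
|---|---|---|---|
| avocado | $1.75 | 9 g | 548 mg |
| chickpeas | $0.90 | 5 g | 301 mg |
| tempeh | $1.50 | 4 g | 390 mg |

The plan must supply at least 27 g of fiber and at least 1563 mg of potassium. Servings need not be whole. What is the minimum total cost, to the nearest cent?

$4.86

At the optimum either one food covers both requirements or two foods hit both targets exactly; no other combination can be cheaper.
avocado only: max(27/9, 1563/548) = 3 servings → $5.25.
chickpeas only: max(27/5, 1563/301) = 5.4 servings → $4.86.
tempeh only: max(27/4, 1563/390) = 6.75 servings → $10.12.
avocado + chickpeas: the both-tight solution has a negative serving — not a feasible corner.
avocado + tempeh with both targets exact would need a negative amount; discard.
chickpeas + tempeh with both targets exact would need a negative amount; discard.
The minimum over all feasible corners is $4.86.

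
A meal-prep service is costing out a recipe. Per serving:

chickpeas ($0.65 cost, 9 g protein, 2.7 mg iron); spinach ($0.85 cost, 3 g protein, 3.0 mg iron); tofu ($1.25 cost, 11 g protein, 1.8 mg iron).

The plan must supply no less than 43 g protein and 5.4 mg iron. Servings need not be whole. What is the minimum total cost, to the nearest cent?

$3.11

With two linear requirements the optimum uses one or two foods; enumerate the corners.
chickpeas only: max(43/9, 5.4/2.7) = 4.778 servings → $3.11.
spinach only: max(43/3, 5.4/3.0) = 14.33 servings → $12.18.
tofu only: max(43/11, 5.4/1.8) = 3.909 servings → $4.89.
chickpeas + spinach: intersection lies outside the first quadrant.
chickpeas + tofu with both targets exact would need a negative amount; discard.
spinach + tofu: the both-tight solution has a negative serving — not a feasible corner.
The minimum over all feasible corners is $3.11.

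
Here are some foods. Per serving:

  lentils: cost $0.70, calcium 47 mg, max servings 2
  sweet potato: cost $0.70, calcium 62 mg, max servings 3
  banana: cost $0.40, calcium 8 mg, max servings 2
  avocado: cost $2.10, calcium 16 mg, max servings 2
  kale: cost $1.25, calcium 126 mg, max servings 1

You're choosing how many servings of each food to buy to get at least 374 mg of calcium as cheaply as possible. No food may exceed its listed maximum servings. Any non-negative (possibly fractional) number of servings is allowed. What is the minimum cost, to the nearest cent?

$4.27

Cost per mg of calcium: kale $0.0099, sweet potato $0.0113, lentils $0.0149, banana $0.0500, avocado $0.1313.
Take 1 serving of kale: +126.0 mg calcium for $1.25 (total $1.25, still need 248.0 mg).
Take 3 servings of sweet potato: +186.0 mg calcium for $2.10 (total $3.35, still need 62.0 mg).
Take 1.319 servings of lentils: +62.0 mg calcium for $0.92 (total $4.27, still need 0.0 mg).
Greedy by cheapest-per-mg is optimal for a single linear constraint, so the minimum cost is $4.27.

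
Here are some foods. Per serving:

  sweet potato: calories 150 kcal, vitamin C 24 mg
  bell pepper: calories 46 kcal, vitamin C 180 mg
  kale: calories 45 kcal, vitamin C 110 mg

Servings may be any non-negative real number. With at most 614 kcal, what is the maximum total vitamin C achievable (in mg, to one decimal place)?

2402.6 mg

Vitamin C per kcal: bell pepper 3.913, kale 2.444, sweet potato 0.16.
With no serving limits, spend the whole calories allowance on bell pepper: 614 kcal / 46 kcal × 180 mg = 2402.6 mg.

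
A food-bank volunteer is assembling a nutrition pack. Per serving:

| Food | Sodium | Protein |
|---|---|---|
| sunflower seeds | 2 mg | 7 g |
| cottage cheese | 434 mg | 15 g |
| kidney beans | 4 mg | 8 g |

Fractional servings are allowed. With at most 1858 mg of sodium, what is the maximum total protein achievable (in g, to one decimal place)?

6503.0 g

Protein per mg sodium: sunflower seeds 3.5, kidney beans 2, cottage cheese 0.03456.
With no serving limits, spend the whole sodium allowance on sunflower seeds: 1858 mg / 2 mg × 7 g = 6503.0 g.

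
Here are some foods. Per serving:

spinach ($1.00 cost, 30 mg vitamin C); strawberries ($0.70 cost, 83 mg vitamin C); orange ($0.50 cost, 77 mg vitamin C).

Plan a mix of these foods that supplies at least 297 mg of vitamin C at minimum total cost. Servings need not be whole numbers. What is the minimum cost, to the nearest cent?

$1.93

Cost per mg of vitamin C: orange $0.0065, strawberries $0.0084, spinach $0.0333.
With no serving limits, use only orange: 297 mg / 77 mg = 3.857 servings × $0.50 = $1.93.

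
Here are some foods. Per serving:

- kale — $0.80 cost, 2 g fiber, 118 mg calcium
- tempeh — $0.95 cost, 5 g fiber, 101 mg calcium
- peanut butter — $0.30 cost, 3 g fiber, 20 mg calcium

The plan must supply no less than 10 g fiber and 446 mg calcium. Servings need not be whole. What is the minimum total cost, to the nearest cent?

$3.17

A basic optimal solution has at most two foods positive. Try each food alone and each pair with both targets met exactly.
kale only: max(10/2, 446/118) = 5 servings → $4.00.
tempeh only: max(10/5, 446/101) = 4.416 servings → $4.20.
peanut butter only: max(10/3, 446/20) = 22.3 servings → $6.69.
kale + tempeh with both tight: 3.144 servings and 0.7423 servings → $3.22.
kale + peanut butter with both tight: 3.624 servings and 0.9172 servings → $3.17.
tempeh + peanut butter: the both-tight solution has a negative serving — not a feasible corner.
The minimum over all feasible corners is $3.17.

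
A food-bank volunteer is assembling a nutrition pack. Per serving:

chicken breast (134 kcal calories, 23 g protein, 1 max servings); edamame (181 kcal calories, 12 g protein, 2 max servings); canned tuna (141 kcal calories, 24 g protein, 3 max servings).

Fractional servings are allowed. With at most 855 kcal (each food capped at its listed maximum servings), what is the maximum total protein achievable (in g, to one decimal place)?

114.8 g

Protein per kcal: chicken breast 0.1716, canned tuna 0.1702, edamame 0.0663.
Take 1 serving of chicken breast: uses 134 kcal, +23.0 g protein (running total 23.0 g).
Take 3 servings of canned tuna: uses 423 kcal, +72.0 g protein (running total 95.0 g).
Take 1.646 servings of edamame: uses 298 kcal, +19.8 g protein (running total 114.8 g).
Filling greedily by protein-per-kcal is optimal for one linear limit, giving 114.8 g.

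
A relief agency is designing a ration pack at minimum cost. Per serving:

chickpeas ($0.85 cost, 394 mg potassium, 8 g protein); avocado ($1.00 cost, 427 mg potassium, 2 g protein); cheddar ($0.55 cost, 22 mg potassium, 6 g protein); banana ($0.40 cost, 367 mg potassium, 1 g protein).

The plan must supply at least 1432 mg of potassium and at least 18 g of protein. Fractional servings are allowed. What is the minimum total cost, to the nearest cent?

$2.42

chickpeas only: max(1432/394, 18/8) = 3.635 servings → $3.09.
avocado only: max(1432/427, 18/2) = 9 servings → $9.00.
cheddar only: max(1432/22, 18/6) = 65.09 servings → $35.80.
banana only: max(1432/367, 18/1) = 18 servings → $7.20.
chickpeas + avocado with both tight: 1.835 servings and 1.661 servings → $3.22.
chickpeas + cheddar with both targets exact would need a negative amount; discard.
chickpeas + banana with both tight: 2.035 servings and 1.717 servings → $2.42.
avocado + cheddar with both tight: 3.255 servings and 1.915 servings → $4.31.
avocado + banana: intersection lies outside the first quadrant.
cheddar + banana with both tight: 2.373 servings and 3.76 servings → $2.81.
So the least-cost plan costs $2.42.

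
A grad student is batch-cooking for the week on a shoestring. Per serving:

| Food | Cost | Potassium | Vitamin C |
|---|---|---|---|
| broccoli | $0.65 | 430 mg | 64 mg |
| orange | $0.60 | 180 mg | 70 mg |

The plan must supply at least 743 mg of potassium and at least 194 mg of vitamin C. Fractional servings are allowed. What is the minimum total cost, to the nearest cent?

$1.76

For a min-cost LP with two ≥-constraints, a basic feasible solution has at most two positive variables.
broccoli only: max(743/430, 194/64) = 3.031 servings → $1.97.
orange only: max(743/180, 194/70) = 4.128 servings → $2.48.
broccoli + orange with both tight: 0.9198 servings and 1.93 servings → $1.76.
The minimum over all feasible corners is $1.76.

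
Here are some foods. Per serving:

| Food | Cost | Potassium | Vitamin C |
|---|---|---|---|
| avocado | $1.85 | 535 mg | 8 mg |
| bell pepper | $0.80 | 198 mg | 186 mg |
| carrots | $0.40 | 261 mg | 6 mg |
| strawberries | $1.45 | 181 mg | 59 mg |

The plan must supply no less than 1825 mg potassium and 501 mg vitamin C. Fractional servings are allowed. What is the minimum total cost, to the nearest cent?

Minimising a linear cost over {potassium ≥ 1825, vitamin C ≥ 501, servings ≥ 0} — the optimum is at a vertex, using one or two foods.
avocado only: max(1825/535, 501/8) = 62.62 servings → $115.86.
bell pepper only: max(1825/198, 501/186) = 9.217 servings → $7.37.
carrots only: max(1825/261, 501/6) = 83.5 servings → $33.40.
strawberries only: max(1825/181, 501/59) = 10.08 servings → $14.62.
avocado + bell pepper with both tight: 2.453 servings and 2.588 servings → $6.61.
avocado + carrots with both targets exact would need a negative amount; discard.
avocado + strawberries with both tight: 0.5643 servings and 8.415 servings → $13.25.
bell pepper + carrots with both tight: 2.53 servings and 5.073 servings → $4.05.
bell pepper + strawberries with both targets exact would need a negative amount; discard.
carrots + strawberries with both tight: 1.187 servings and 8.371 servings → $12.61.
Cheapest feasible corner: $4.05.

$4.05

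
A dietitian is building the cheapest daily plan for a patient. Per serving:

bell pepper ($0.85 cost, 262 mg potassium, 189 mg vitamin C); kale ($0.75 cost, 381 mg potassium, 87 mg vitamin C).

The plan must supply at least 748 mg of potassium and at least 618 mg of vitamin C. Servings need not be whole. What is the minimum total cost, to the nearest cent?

bell pepper only: max(748/262, 618/189) = 3.27 servings → $2.78.
kale only: max(748/381, 618/87) = 7.103 servings → $5.33.
bell pepper + kale with both targets exact would need a negative amount; discard.
Cheapest feasible corner: $2.78.

$2.78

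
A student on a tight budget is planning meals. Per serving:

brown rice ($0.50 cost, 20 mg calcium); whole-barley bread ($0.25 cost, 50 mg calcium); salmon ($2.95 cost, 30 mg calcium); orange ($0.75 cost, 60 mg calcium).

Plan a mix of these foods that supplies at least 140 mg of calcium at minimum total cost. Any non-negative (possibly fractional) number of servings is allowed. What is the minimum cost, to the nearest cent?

Cost per mg of calcium: whole-barley bread $0.0050, orange $0.0125, brown rice $0.0250, salmon $0.0983.
With no serving limits, use only whole-barley bread: 140 mg / 50 mg = 2.8 servings × $0.25 = $0.70.

$0.70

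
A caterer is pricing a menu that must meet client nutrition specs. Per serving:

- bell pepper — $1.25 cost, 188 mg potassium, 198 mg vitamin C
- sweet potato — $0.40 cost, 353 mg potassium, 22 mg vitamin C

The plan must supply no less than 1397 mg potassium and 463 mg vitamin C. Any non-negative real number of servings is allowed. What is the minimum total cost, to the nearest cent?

The cheapest plan sits at a corner of the feasible region — with two constraints it uses at most two foods.
bell pepper only: max(1397/188, 463/198) = 7.431 servings → $9.29.
sweet potato only: max(1397/353, 463/22) = 21.05 servings → $8.42.
bell pepper + sweet potato with both tight: 2.018 servings and 2.883 servings → $3.68.
Cheapest feasible corner: $3.68.

$3.68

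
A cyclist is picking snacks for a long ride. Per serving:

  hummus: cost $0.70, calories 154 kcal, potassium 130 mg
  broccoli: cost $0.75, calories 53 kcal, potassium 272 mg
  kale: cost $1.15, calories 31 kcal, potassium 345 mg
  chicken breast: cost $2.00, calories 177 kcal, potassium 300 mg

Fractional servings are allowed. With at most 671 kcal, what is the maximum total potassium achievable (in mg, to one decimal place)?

7467.6 mg

Potassium per kcal: kale 11.13, broccoli 5.132, chicken breast 1.695, hummus 0.8442.
With no serving limits, spend the whole calories allowance on kale: 671 kcal / 31 kcal × 345 mg = 7467.6 mg.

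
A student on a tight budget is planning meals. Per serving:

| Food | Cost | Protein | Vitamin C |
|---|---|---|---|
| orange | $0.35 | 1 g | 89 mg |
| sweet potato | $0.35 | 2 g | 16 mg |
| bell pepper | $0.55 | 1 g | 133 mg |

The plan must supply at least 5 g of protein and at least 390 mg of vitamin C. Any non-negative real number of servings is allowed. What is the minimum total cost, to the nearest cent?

Two binding constraints pin down two serving amounts, so the optimal mix uses at most two foods. The candidates are each food alone (scaled to the tighter of protein/vitamin C) and each pair with both constraints tight.
orange only: max(5/1, 390/89) = 5 servings → $1.75.
sweet potato only: max(5/2, 390/16) = 24.38 servings → $8.53.
bell pepper only: max(5/1, 390/133) = 5 servings → $2.75.
orange + sweet potato with both tight: 4.321 servings and 0.3395 servings → $1.63.
orange + bell pepper: intersection lies outside the first quadrant.
sweet potato + bell pepper with both tight: 1.1 servings and 2.8 servings → $1.93.
Cheapest feasible corner: $1.63.

$1.63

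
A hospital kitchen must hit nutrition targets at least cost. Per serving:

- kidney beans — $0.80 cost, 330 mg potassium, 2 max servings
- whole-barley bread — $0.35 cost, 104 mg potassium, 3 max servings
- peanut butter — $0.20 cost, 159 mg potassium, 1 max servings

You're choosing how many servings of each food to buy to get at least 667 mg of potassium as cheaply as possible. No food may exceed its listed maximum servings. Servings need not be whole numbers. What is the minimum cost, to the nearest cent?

$1.43

Cost per mg of potassium: peanut butter $0.0013, kidney beans $0.0024, whole-barley bread $0.0034.
Take 1 serving of peanut butter: +159.0 mg potassium for $0.20 (total $0.20, still need 508.0 mg).
Take 1.539 servings of kidney beans: +508.0 mg potassium for $1.23 (total $1.43, still need 0.0 mg).
Greedy by cheapest-per-mg is optimal for a single linear constraint, so the minimum cost is $1.43.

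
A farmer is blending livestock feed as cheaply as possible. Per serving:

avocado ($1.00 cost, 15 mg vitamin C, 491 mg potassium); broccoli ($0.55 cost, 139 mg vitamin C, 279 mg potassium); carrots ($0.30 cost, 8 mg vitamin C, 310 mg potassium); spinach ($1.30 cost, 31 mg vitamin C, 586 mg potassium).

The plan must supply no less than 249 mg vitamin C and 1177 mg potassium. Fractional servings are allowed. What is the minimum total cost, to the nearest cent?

$1.60

A basic optimal solution has at most two foods positive. Try each food alone and each pair with both targets met exactly.
avocado only: max(249/15, 1177/491) = 16.6 servings → $16.60.
broccoli only: max(249/139, 1177/279) = 4.219 servings → $2.32.
carrots only: max(249/8, 1177/310) = 31.12 servings → $9.34.
spinach only: max(249/31, 1177/586) = 8.032 servings → $10.44.
avocado + broccoli with both tight: 1.469 servings and 1.633 servings → $2.37.
avocado + carrots: the both-tight solution has a negative serving — not a feasible corner.
avocado + spinach with both targets exact would need a negative amount; discard.
broccoli + carrots with both tight: 1.659 servings and 2.304 servings → $1.60.
broccoli + spinach with both tight: 1.503 servings and 1.293 servings → $2.51.
carrots + spinach: intersection lies outside the first quadrant.
Cheapest feasible corner: $1.60.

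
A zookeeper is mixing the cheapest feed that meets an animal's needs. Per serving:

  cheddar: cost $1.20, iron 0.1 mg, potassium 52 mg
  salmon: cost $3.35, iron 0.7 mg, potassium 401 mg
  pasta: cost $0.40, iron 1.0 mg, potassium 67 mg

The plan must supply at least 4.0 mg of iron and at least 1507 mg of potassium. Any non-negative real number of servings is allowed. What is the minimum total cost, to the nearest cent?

$9.00

This is a tiny linear program; its minimum lies at a vertex of the feasible set. List the vertices and price them.
cheddar only: max(4.0/0.1, 1507/52) = 40 servings → $48.00.
salmon only: max(4.0/0.7, 1507/401) = 5.714 servings → $19.14.
pasta only: max(4.0/1.0, 1507/67) = 22.49 servings → $9.00.
cheddar + salmon: the both-tight solution has a negative serving — not a feasible corner.
cheddar + pasta with both tight: 27.35 servings and 1.265 servings → $33.33.
salmon + pasta with both tight: 3.499 servings and 1.551 servings → $12.34.
The minimum over all feasible corners is $9.00.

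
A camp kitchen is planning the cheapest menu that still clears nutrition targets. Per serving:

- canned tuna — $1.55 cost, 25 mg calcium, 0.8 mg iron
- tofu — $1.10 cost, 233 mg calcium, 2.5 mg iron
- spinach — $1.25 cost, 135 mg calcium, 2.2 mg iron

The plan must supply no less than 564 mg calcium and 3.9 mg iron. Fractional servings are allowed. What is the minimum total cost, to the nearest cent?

$2.66

Check every corner: each single food scaled to meet both minima, and each pair solved so both constraints bind.
canned tuna only: max(564/25, 3.9/0.8) = 22.56 servings → $34.97.
tofu only: max(564/233, 3.9/2.5) = 2.421 servings → $2.66.
spinach only: max(564/135, 3.9/2.2) = 4.178 servings → $5.22.
canned tuna + tofu: the both-tight solution has a negative serving — not a feasible corner.
canned tuna + spinach: the both-tight solution has a negative serving — not a feasible corner.
tofu + spinach with both targets exact would need a negative amount; discard.
The minimum over all feasible corners is $2.66.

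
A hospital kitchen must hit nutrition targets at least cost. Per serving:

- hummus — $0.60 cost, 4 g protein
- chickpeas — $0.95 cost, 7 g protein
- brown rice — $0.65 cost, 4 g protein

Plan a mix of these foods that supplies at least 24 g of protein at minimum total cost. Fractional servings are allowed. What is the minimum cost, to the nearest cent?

$3.26

Cost per g of protein: chickpeas $0.1357, hummus $0.1500, brown rice $0.1625.
With no serving limits, use only chickpeas: 24 g / 7 g = 3.429 servings × $0.95 = $3.26.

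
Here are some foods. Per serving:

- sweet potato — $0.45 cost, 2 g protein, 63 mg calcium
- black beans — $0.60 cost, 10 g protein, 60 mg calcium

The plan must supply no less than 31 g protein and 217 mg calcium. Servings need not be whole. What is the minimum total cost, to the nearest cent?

$2.06

Check every corner: each single food scaled to meet both minima, and each pair solved so both constraints bind.
sweet potato only: max(31/2, 217/63) = 15.5 servings → $6.97.
black beans only: max(31/10, 217/60) = 3.617 servings → $2.17.
sweet potato + black beans with both tight: 0.6078 servings and 2.978 servings → $2.06.
The minimum over all feasible corners is $2.06.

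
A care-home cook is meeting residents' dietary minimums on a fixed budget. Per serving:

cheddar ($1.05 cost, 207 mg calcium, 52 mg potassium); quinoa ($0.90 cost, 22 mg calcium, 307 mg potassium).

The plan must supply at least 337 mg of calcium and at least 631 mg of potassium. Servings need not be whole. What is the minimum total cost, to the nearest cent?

With two linear requirements the optimum uses one or two foods; enumerate the corners.
cheddar only: max(337/207, 631/52) = 12.13 servings → $12.74.
quinoa only: max(337/22, 631/307) = 15.32 servings → $13.79.
cheddar + quinoa with both tight: 1.435 servings and 1.812 servings → $3.14.
So the least-cost plan costs $3.14.

$3.14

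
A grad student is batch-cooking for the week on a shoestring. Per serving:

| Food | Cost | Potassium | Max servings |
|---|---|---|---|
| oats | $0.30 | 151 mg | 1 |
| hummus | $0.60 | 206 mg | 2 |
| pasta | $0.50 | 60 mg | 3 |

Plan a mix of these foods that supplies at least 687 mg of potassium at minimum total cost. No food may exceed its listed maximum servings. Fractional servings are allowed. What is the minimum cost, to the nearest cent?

Cost per mg of potassium: oats $0.0020, hummus $0.0029, pasta $0.0083.
Take 1 serving of oats: +151.0 mg potassium for $0.30 (total $0.30, still need 536.0 mg).
Take 2 servings of hummus: +412.0 mg potassium for $1.20 (total $1.50, still need 124.0 mg).
Take 2.067 servings of pasta: +124.0 mg potassium for $1.03 (total $2.53, still need 0.0 mg).
Greedy by cheapest-per-mg is optimal for a single linear constraint, so the minimum cost is $2.53.

$2.53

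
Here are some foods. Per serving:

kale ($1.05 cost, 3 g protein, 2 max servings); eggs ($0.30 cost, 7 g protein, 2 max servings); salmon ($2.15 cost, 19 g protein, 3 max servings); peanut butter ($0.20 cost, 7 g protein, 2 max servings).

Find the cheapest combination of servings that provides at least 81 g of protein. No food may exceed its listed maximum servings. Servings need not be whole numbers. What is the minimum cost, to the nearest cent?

$7.00

Cost per g of protein: peanut butter $0.0286, eggs $0.0429, salmon $0.1132, kale $0.3500.
Take 2 servings of peanut butter: +14.0 g protein for $0.40 (total $0.40, still need 67.0 g).
Take 2 servings of eggs: +14.0 g protein for $0.60 (total $1.00, still need 53.0 g).
Take 2.789 servings of salmon: +53.0 g protein for $6.00 (total $7.00, still need 0.0 g).
Filling from the cheapest source first is optimal under one linear minimum: $7.00.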